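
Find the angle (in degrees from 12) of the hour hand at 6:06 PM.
The hour hand moves 30 degrees per hour and 0.5 degrees per minute.
At 6:06: (6) x 30 + 6 x 0.5 = 180 + 3 = 183 degrees

Final answer: 183 degrees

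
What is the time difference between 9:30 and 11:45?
From 9:30 to 11:45:
(11 x 60 + 45) - (9 x 60 + 30) = 705 - 570 = 135 minutes
= 2 hours and 15 minutes

Final answer: 2 hours and 15 minutes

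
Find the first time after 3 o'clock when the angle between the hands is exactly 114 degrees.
At t minutes past 3:00, the hour hand is at 30 x 3 + 0.5t degrees and the minute hand is at 6t degrees.
The smaller angle between them is 114 degrees when |30H - 5.5t| = 114 or |30H - 5.5t| = 246.
With H = 3, solve 30 x 3 - 5.5t = +/- target for each target:
  t = (30 x 3 - 114) / 5.5 = -4.36 (outside (0, 60))
  t = (30 x 3 + 114) / 5.5 = 37.09
  t = (30 x 3 - 246) / 5.5 = -28.36 (outside (0, 60))
  t = (30 x 3 + 246) / 5.5 = 61.09 (outside (0, 60))
Valid solutions in (0, 60): {37.09} minutes.
The first occurrence is t = 37.09 minutes.
The hands form a 114-degree angle at 37.09 minutes past 3:00.

Final answer: 37.09 minutes past 3:00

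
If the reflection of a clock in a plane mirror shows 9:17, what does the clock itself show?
Reflection across the vertical (12-6) axis maps a hand at angle A degrees to (360 - A) degrees, which sends a reading of T minutes past 12:00 to (720 - T) minutes past 12:00.
Mirror reads 9:17 = 557 minutes past 12:00.
Actual time: (720 - 557) mod 720 = 163 minutes = 2:43.

Final answer: 2:43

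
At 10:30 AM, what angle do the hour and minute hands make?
Hour hand position: 10 x 30 + 30 x 0.5 = 315 degrees
Minute hand position: 30 x 6 = 180 degrees
Difference: |315 - 180| = 135 degrees
The angle between the hands is 135 degrees

Final answer: 135 degrees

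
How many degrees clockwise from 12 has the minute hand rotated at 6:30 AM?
The minute hand moves 6 degrees per minute.
At 6:30: 30 x 6 = 180 degrees

Final answer: 180 degrees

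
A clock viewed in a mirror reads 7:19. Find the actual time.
Reflection across the vertical (12-6) axis maps a hand at angle A degrees to (360 - A) degrees, which sends a reading of T minutes past 12:00 to (720 - T) minutes past 12:00.
Mirror reads 7:19 = 439 minutes past 12:00.
Actual time: (720 - 439) mod 720 = 281 minutes = 4:41.

Final answer: 4:41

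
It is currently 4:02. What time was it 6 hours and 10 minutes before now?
Starting time: 4:02 = 242 total minutes past 12:00
Subtracting: 6 hours and 10 minutes = 370 minutes
242 - 370 = -128 (negative, add 12 hours = 720) = 592 minutes
= 9 hours and 52 minutes past 12:00 = 9:52

Final answer: 9:52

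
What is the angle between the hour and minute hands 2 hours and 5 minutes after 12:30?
First find the time 2 hours and 5 minutes after 12:30.
Total minutes: 12 x 60 + 30 + 2 x 60 + 5 = 875.
875 mod 720 = 155 minutes = 2:35.
Now compute the angle at 2:35:
Hour hand: 2 x 30 + 35 x 0.5 = 77.5 degrees
Minute hand: 35 x 6 = 210 degrees
Difference: |77.5 - 210| = 132.5 degrees
The angle is 132.5 degrees

Final answer: 132.5 degrees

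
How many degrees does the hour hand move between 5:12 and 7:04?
The hour hand moves 0.5 degrees per minute.
Time elapsed: 7:04 - 5:12 = 112 minutes
Angular displacement: 112 x 0.5 = 56 degrees

Final answer: 56 degrees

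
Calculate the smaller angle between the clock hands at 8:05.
Hour hand position: 8 x 30 + 5 x 0.5 = 242.5 degrees
Minute hand position: 5 x 6 = 30 degrees
Difference: |242.5 - 30| = 212.5 degrees
Since 212.5 > 180, the smaller angle is 360 - 212.5 = 147.5 degrees

Final answer: 147.5 degrees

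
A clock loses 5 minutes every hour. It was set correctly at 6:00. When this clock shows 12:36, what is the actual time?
For every 60 true minutes, the faulty clock advances 55 minutes, so 1 faulty-clock minute corresponds to 60/55 true minutes.
From 6:00 to 12:36 on the faulty dial is 396 minutes.
True elapsed: 396 x 60/55 = 432 minutes = 7 hours and 12 minutes.
True time: 6:00 + 7 hours and 12 minutes = 1:12.

Final answer: 1:12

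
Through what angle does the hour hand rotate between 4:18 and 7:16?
The hour hand moves 0.5 degrees per minute.
Time elapsed: 7:16 - 4:18 = 178 minutes
Angular displacement: 178 x 0.5 = 89 degrees

Final answer: 89 degrees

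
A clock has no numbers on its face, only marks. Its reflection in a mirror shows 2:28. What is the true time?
Reflection across the vertical (12-6) axis maps a hand at angle A degrees to (360 - A) degrees, which sends a reading of T minutes past 12:00 to (720 - T) minutes past 12:00.
Mirror reads 2:28 = 148 minutes past 12:00.
Actual time: (720 - 148) mod 720 = 572 minutes = 9:32.

Final answer: 9:32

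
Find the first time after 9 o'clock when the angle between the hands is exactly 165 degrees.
At t minutes past 9:00, the hour hand is at 30 x 9 + 0.5t degrees and the minute hand is at 6t degrees.
The smaller angle between them is 165 degrees when |30H - 5.5t| = 165 or |30H - 5.5t| = 195.
With H = 9, solve 30 x 9 - 5.5t = +/- target for each target:
  t = (30 x 9 - 165) / 5.5 = 19.09
  t = (30 x 9 + 165) / 5.5 = 79.09 (outside (0, 60))
  t = (30 x 9 - 195) / 5.5 = 13.64
  t = (30 x 9 + 195) / 5.5 = 84.55 (outside (0, 60))
Valid solutions in (0, 60): {13.64, 19.09} minutes.
The first occurrence is t = 13.64 minutes.
The hands form a 165-degree angle at 13.64 minutes past 9:00.

Final answer: 13.64 minutes past 9:00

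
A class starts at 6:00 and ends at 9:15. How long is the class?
From 6:00 to 9:15:
(9 x 60 + 15) - (6 x 60 + 0) = 555 - 360 = 195 minutes
= 3 hours and 15 minutes

Final answer: 3 hours and 15 minutes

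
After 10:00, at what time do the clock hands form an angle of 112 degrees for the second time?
At t minutes past 10:00, the hour hand is at 30 x 10 + 0.5t degrees and the minute hand is at 6t degrees.
The smaller angle between them is 112 degrees when |30H - 5.5t| = 112 or |30H - 5.5t| = 248.
With H = 10, solve 30 x 10 - 5.5t = +/- target for each target:
  t = (30 x 10 - 112) / 5.5 = 34.18
  t = (30 x 10 + 112) / 5.5 = 74.91 (outside (0, 60))
  t = (30 x 10 - 248) / 5.5 = 9.45
  t = (30 x 10 + 248) / 5.5 = 99.64 (outside (0, 60))
Valid solutions in (0, 60): {9.45, 34.18} minutes.
The second occurrence is t = 34.18 minutes.
The hands form a 112-degree angle at 34.18 minutes past 10:00.

Final answer: 34.18 minutes past 10:00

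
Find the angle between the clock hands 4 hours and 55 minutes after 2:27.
First find the time 4 hours and 55 minutes after 2:27.
Total minutes: 2 x 60 + 27 + 4 x 60 + 55 = 442.
442 mod 720 = 442 minutes = 7:22.
Now compute the angle at 7:22:
Hour hand: 7 x 30 + 22 x 0.5 = 221 degrees
Minute hand: 22 x 6 = 132 degrees
Difference: |221 - 132| = 89 degrees
The angle is 89 degrees

Final answer: 89 degrees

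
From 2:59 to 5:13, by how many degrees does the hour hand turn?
The hour hand moves 0.5 degrees per minute.
Time elapsed: 5:13 - 2:59 = 134 minutes
Angular displacement: 134 x 0.5 = 67 degrees

Final answer: 67 degrees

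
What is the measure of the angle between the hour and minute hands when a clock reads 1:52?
Hour hand position: 1 x 30 + 52 x 0.5 = 56 degrees
Minute hand position: 52 x 6 = 312 degrees
Difference: |56 - 312| = 256 degrees
Since 256 > 180, the smaller angle is 360 - 256 = 104 degrees

Final answer: 104 degrees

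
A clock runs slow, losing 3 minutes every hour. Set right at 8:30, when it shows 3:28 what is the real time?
For every 60 true minutes, the faulty clock advances 57 minutes, so 1 faulty-clock minute corresponds to 60/57 true minutes.
From 8:30 to 3:28 on the faulty dial is 418 minutes.
True elapsed: 418 x 60/57 = 440 minutes = 7 hours and 20 minutes.
True time: 8:30 + 7 hours and 20 minutes = 3:50.

Final answer: 3:50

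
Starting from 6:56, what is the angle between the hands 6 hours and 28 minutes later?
First find the time 6 hours and 28 minutes after 6:56.
Total minutes: 6 x 60 + 56 + 6 x 60 + 28 = 804.
804 mod 720 = 84 minutes = 1:24.
Now compute the angle at 1:24:
Hour hand: 1 x 30 + 24 x 0.5 = 42 degrees
Minute hand: 24 x 6 = 144 degrees
Difference: |42 - 144| = 102 degrees
The angle is 102 degrees

Final answer: 102 degrees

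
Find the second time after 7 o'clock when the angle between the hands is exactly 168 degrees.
At t minutes past 7:00, the hour hand is at 30 x 7 + 0.5t degrees and the minute hand is at 6t degrees.
The smaller angle between them is 168 degrees when |30H - 5.5t| = 168 or |30H - 5.5t| = 192.
With H = 7, solve 30 x 7 - 5.5t = +/- target for each target:
  t = (30 x 7 - 168) / 5.5 = 7.64
  t = (30 x 7 + 168) / 5.5 = 68.73 (outside (0, 60))
  t = (30 x 7 - 192) / 5.5 = 3.27
  t = (30 x 7 + 192) / 5.5 = 73.09 (outside (0, 60))
Valid solutions in (0, 60): {3.27, 7.64} minutes.
The second occurrence is t = 7.64 minutes.
The hands form a 168-degree angle at 7.64 minutes past 7:00.

Final answer: 7.64 minutes past 7:00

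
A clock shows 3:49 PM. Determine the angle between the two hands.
Hour hand position: 3 x 30 + 49 x 0.5 = 114.5 degrees
Minute hand position: 49 x 6 = 294 degrees
Difference: |114.5 - 294| = 179.5 degrees
The angle between the hands is 179.5 degrees

Final answer: 179.5 degrees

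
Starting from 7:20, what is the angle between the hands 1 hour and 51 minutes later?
First find the time 1 hour and 51 minutes after 7:20.
Total minutes: 7 x 60 + 20 + 1 x 60 + 51 = 551.
551 mod 720 = 551 minutes = 9:11.
Now compute the angle at 9:11:
Hour hand: 9 x 30 + 11 x 0.5 = 275.5 degrees
Minute hand: 11 x 6 = 66 degrees
Difference: |275.5 - 66| = 209.5 degrees
Smaller angle: 360 - 209.5 = 150.5 degrees

Final answer: 150.5 degrees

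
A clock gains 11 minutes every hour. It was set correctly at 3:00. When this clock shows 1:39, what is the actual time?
For every 60 true minutes, the faulty clock advances 71 minutes, so 1 faulty-clock minute corresponds to 60/71 true minutes.
From 3:00 to 1:39 on the faulty dial is 639 minutes.
True elapsed: 639 x 60/71 = 540 minutes = 9 hours.
True time: 3:00 + 9 hours = 12:00.

Final answer: 12:00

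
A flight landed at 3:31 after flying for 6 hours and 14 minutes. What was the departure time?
Starting time: 3:31 = 211 total minutes past 12:00
Subtracting: 6 hours and 14 minutes = 374 minutes
211 - 374 = -163 (negative, add 12 hours = 720) = 557 minutes
= 9 hours and 17 minutes past 12:00 = 9:17

Final answer: 9:17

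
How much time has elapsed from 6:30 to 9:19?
From 6:30 to 9:19:
(9 x 60 + 19) - (6 x 60 + 30) = 559 - 390 = 169 minutes
= 2 hours and 49 minutes

Final answer: 2 hours and 49 minutes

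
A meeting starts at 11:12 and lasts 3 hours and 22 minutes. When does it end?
Starting time: 11:12
Adding 22 minutes to 12 minutes: 12 + 22 = 34 minutes
Adding 3 hours: 11 + 3 = 14 - 12 = 2
Final time: 2:34

Final answer: 2:34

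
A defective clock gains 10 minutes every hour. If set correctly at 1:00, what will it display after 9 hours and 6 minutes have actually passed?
For every 60 true minutes, the faulty clock advances 60 + 10 = 70 minutes.
True elapsed: 9 hours and 6 minutes = 546 minutes.
Faulty clock advances: 546 x 70/60 = 637 minutes (drift: 91 minutes ahead).
Shown time: 1:00 + 637 minutes = 11:37.

Final answer: 11:37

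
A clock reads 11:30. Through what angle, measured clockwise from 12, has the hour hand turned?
The hour hand moves 30 degrees per hour and 0.5 degrees per minute.
At 11:30: (11) x 30 + 30 x 0.5 = 330 + 15 = 345 degrees

Final answer: 345 degrees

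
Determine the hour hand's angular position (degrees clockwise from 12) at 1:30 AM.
The hour hand moves 30 degrees per hour and 0.5 degrees per minute.
At 1:30: (1) x 30 + 30 x 0.5 = 30 + 15 = 45 degrees

Final answer: 45 degrees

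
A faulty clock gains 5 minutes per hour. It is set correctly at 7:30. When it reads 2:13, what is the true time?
For every 60 true minutes, the faulty clock advances 65 minutes, so 1 faulty-clock minute corresponds to 60/65 true minutes.
From 7:30 to 2:13 on the faulty dial is 403 minutes.
True elapsed: 403 x 60/65 = 372 minutes = 6 hours and 12 minutes.
True time: 7:30 + 6 hours and 12 minutes = 1:42.

Final answer: 1:42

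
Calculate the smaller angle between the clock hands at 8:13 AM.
Hour hand position: 8 x 30 + 13 x 0.5 = 246.5 degrees
Minute hand position: 13 x 6 = 78 degrees
Difference: |246.5 - 78| = 168.5 degrees
The angle between the hands is 168.5 degrees

Final answer: 168.5 degrees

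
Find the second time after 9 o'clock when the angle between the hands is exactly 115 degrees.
At t minutes past 9:00, the hour hand is at 30 x 9 + 0.5t degrees and the minute hand is at 6t degrees.
The smaller angle between them is 115 degrees when |30H - 5.5t| = 115 or |30H - 5.5t| = 245.
With H = 9, solve 30 x 9 - 5.5t = +/- target for each target:
  t = (30 x 9 - 115) / 5.5 = 28.18
  t = (30 x 9 + 115) / 5.5 = 70 (outside (0, 60))
  t = (30 x 9 - 245) / 5.5 = 4.55
  t = (30 x 9 + 245) / 5.5 = 93.64 (outside (0, 60))
Valid solutions in (0, 60): {4.55, 28.18} minutes.
The second occurrence is t = 28.18 minutes.
The hands form a 115-degree angle at 28.18 minutes past 9:00.

Final answer: 28.18 minutes past 9:00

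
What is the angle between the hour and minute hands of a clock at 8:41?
Hour hand position: 8 x 30 + 41 x 0.5 = 260.5 degrees
Minute hand position: 41 x 6 = 246 degrees
Difference: |260.5 - 246| = 14.5 degrees
The angle between the hands is 14.5 degrees

Final answer: 14.5 degrees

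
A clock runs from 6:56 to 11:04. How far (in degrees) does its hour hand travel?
The hour hand moves 0.5 degrees per minute.
Time elapsed: 11:04 - 6:56 = 248 minutes
Angular displacement: 248 x 0.5 = 124 degrees

Final answer: 124 degrees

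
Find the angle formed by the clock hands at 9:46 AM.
Hour hand position: 9 x 30 + 46 x 0.5 = 293 degrees
Minute hand position: 46 x 6 = 276 degrees
Difference: |293 - 276| = 17 degrees
The angle between the hands is 17 degrees

Final answer: 17 degrees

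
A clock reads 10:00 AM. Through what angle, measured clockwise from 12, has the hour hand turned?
The hour hand moves 30 degrees per hour and 0.5 degrees per minute.
At 10:00: (10) x 30 + 0 x 0.5 = 300 + 0 = 300 degrees

Final answer: 300 degrees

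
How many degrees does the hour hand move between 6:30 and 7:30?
The hour hand moves 0.5 degrees per minute.
Time elapsed: 7:30 - 6:30 = 60 minutes
Angular displacement: 60 x 0.5 = 30 degrees

Final answer: 30 degrees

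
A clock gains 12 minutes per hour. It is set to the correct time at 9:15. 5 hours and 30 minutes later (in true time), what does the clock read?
For every 60 true minutes, the faulty clock advances 60 + 12 = 72 minutes.
True elapsed: 5 hours and 30 minutes = 330 minutes.
Faulty clock advances: 330 x 72/60 = 396 minutes (drift: 66 minutes ahead).
Shown time: 9:15 + 396 minutes = 3:51.

Final answer: 3:51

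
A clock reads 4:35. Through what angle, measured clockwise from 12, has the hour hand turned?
The hour hand moves 30 degrees per hour and 0.5 degrees per minute.
At 4:35: (4) x 30 + 35 x 0.5 = 120 + 17.5 = 137.5 degrees

Final answer: 137.5 degrees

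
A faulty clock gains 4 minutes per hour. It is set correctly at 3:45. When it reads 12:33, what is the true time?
For every 60 true minutes, the faulty clock advances 64 minutes, so 1 faulty-clock minute corresponds to 60/64 true minutes.
From 3:45 to 12:33 on the faulty dial is 528 minutes.
True elapsed: 528 x 60/64 = 495 minutes = 8 hours and 15 minutes.
True time: 3:45 + 8 hours and 15 minutes = 12:00.

Final answer: 12:00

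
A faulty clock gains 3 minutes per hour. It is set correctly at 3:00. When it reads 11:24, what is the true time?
For every 60 true minutes, the faulty clock advances 63 minutes, so 1 faulty-clock minute corresponds to 60/63 true minutes.
From 3:00 to 11:24 on the faulty dial is 504 minutes.
True elapsed: 504 x 60/63 = 480 minutes = 8 hours.
True time: 3:00 + 8 hours = 11:00.

Final answer: 11:00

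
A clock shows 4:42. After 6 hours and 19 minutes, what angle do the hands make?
First find the time 6 hours and 19 minutes after 4:42.
Total minutes: 4 x 60 + 42 + 6 x 60 + 19 = 661.
661 mod 720 = 661 minutes = 11:01.
Now compute the angle at 11:01:
Hour hand: 11 x 30 + 1 x 0.5 = 330.5 degrees
Minute hand: 1 x 6 = 6 degrees
Difference: |330.5 - 6| = 324.5 degrees
Smaller angle: 360 - 324.5 = 35.5 degrees

Final answer: 35.5 degrees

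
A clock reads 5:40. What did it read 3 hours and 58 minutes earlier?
Starting time: 5:40 = 340 total minutes past 12:00
Subtracting: 3 hours and 58 minutes = 238 minutes
340 - 238 = 102 minutes
= 1 hour and 42 minutes past 12:00 = 1:42

Final answer: 1:42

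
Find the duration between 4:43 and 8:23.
From 4:43 to 8:23:
(8 x 60 + 23) - (4 x 60 + 43) = 503 - 283 = 220 minutes
= 3 hours and 40 minutes

Final answer: 3 hours and 40 minutes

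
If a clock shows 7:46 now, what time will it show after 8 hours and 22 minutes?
Starting time: 7:46
Adding 22 minutes to 46 minutes: 46 + 22 = 68 minutes = 1 hour and 8 minutes
Adding 8 hours: 7 + 8 + 1 (carry) = 16 - 12 = 4
Final time: 4:08

Final answer: 4:08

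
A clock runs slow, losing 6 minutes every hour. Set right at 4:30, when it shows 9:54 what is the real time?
For every 60 true minutes, the faulty clock advances 54 minutes, so 1 faulty-clock minute corresponds to 60/54 true minutes.
From 4:30 to 9:54 on the faulty dial is 324 minutes.
True elapsed: 324 x 60/54 = 360 minutes = 6 hours.
True time: 4:30 + 6 hours = 10:30.

Final answer: 10:30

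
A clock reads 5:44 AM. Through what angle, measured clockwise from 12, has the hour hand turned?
The hour hand moves 30 degrees per hour and 0.5 degrees per minute.
At 5:44: (5) x 30 + 44 x 0.5 = 150 + 22 = 172 degrees

Final answer: 172 degrees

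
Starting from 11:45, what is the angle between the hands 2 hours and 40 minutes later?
First find the time 2 hours and 40 minutes after 11:45.
Total minutes: 11 x 60 + 45 + 2 x 60 + 40 = 865.
865 mod 720 = 145 minutes = 2:25.
Now compute the angle at 2:25:
Hour hand: 2 x 30 + 25 x 0.5 = 72.5 degrees
Minute hand: 25 x 6 = 150 degrees
Difference: |72.5 - 150| = 77.5 degrees
The angle is 77.5 degrees

Final answer: 77.5 degrees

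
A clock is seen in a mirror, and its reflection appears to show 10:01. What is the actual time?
Reflection across the vertical (12-6) axis maps a hand at angle A degrees to (360 - A) degrees, which sends a reading of T minutes past 12:00 to (720 - T) minutes past 12:00.
Mirror reads 10:01 = 601 minutes past 12:00.
Actual time: (720 - 601) mod 720 = 119 minutes = 1:59.

Final answer: 1:59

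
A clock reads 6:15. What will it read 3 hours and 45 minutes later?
Starting time: 6:15
Adding 45 minutes to 15 minutes: 15 + 45 = 60 minutes = 1 hour
Adding 3 hours: 6 + 3 + 1 (carry) = 10
Final time: 10:00

Final answer: 10:00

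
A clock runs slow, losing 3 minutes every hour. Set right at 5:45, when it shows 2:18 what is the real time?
For every 60 true minutes, the faulty clock advances 57 minutes, so 1 faulty-clock minute corresponds to 60/57 true minutes.
From 5:45 to 2:18 on the faulty dial is 513 minutes.
True elapsed: 513 x 60/57 = 540 minutes = 9 hours.
True time: 5:45 + 9 hours = 2:45.

Final answer: 2:45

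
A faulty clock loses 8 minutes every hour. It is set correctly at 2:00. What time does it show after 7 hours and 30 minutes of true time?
For every 60 true minutes, the faulty clock advances 60 - 8 = 52 minutes.
True elapsed: 7 hours and 30 minutes = 450 minutes.
Faulty clock advances: 450 x 52/60 = 390 minutes (drift: 60 minutes behind).
Shown time: 2:00 + 390 minutes = 8:30.

Final answer: 8:30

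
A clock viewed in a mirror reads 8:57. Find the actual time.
Reflection across the vertical (12-6) axis maps a hand at angle A degrees to (360 - A) degrees, which sends a reading of T minutes past 12:00 to (720 - T) minutes past 12:00.
Mirror reads 8:57 = 537 minutes past 12:00.
Actual time: (720 - 537) mod 720 = 183 minutes = 3:03.

Final answer: 3:03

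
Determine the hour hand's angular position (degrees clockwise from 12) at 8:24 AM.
The hour hand moves 30 degrees per hour and 0.5 degrees per minute.
At 8:24: (8) x 30 + 24 x 0.5 = 240 + 12 = 252 degrees

Final answer: 252 degrees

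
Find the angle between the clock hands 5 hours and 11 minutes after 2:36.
First find the time 5 hours and 11 minutes after 2:36.
Total minutes: 2 x 60 + 36 + 5 x 60 + 11 = 467.
467 mod 720 = 467 minutes = 7:47.
Now compute the angle at 7:47:
Hour hand: 7 x 30 + 47 x 0.5 = 233.5 degrees
Minute hand: 47 x 6 = 282 degrees
Difference: |233.5 - 282| = 48.5 degrees
The angle is 48.5 degrees

Final answer: 48.5 degrees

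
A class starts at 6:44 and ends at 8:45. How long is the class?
From 6:44 to 8:45:
(8 x 60 + 45) - (6 x 60 + 44) = 525 - 404 = 121 minutes
= 2 hours and 1 minute

Final answer: 2 hours and 1 minute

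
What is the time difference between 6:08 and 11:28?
From 6:08 to 11:28:
(11 x 60 + 28) - (6 x 60 + 8) = 688 - 368 = 320 minutes
= 5 hours and 20 minutes

Final answer: 5 hours and 20 minutes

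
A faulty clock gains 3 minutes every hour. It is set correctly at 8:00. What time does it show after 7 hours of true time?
For every 60 true minutes, the faulty clock advances 60 + 3 = 63 minutes.
True elapsed: 7 hours = 420 minutes.
Faulty clock advances: 420 x 63/60 = 441 minutes (drift: 21 minutes ahead).
Shown time: 8:00 + 441 minutes = 3:21.

Final answer: 3:21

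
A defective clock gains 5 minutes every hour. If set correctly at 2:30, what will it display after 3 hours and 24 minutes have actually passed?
For every 60 true minutes, the faulty clock advances 60 + 5 = 65 minutes.
True elapsed: 3 hours and 24 minutes = 204 minutes.
Faulty clock advances: 204 x 65/60 = 221 minutes (drift: 17 minutes ahead).
Shown time: 2:30 + 221 minutes = 6:11.

Final answer: 6:11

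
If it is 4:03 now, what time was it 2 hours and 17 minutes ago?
Starting time: 4:03 = 243 total minutes past 12:00
Subtracting: 2 hours and 17 minutes = 137 minutes
243 - 137 = 106 minutes
= 1 hour and 46 minutes past 12:00 = 1:46

Final answer: 1:46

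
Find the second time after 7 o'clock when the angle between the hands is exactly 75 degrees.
At t minutes past 7:00, the hour hand is at 30 x 7 + 0.5t degrees and the minute hand is at 6t degrees.
The smaller angle between them is 75 degrees when |30H - 5.5t| = 75 or |30H - 5.5t| = 285.
With H = 7, solve 30 x 7 - 5.5t = +/- target for each target:
  t = (30 x 7 - 75) / 5.5 = 24.55
  t = (30 x 7 + 75) / 5.5 = 51.82
  t = (30 x 7 - 285) / 5.5 = -13.64 (outside (0, 60))
  t = (30 x 7 + 285) / 5.5 = 90 (outside (0, 60))
Valid solutions in (0, 60): {24.55, 51.82} minutes.
The second occurrence is t = 51.82 minutes.
The hands form a 75-degree angle at 51.82 minutes past 7:00.

Final answer: 51.82 minutes past 7:00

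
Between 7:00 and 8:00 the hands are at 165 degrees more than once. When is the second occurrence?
At t minutes past 7:00, the hour hand is at 30 x 7 + 0.5t degrees and the minute hand is at 6t degrees.
The smaller angle between them is 165 degrees when |30H - 5.5t| = 165 or |30H - 5.5t| = 195.
With H = 7, solve 30 x 7 - 5.5t = +/- target for each target:
  t = (30 x 7 - 165) / 5.5 = 8.18
  t = (30 x 7 + 165) / 5.5 = 68.18 (outside (0, 60))
  t = (30 x 7 - 195) / 5.5 = 2.73
  t = (30 x 7 + 195) / 5.5 = 73.64 (outside (0, 60))
Valid solutions in (0, 60): {2.73, 8.18} minutes.
The second occurrence is t = 8.18 minutes.
The hands form a 165-degree angle at 8.18 minutes past 7:00.

Final answer: 8.18 minutes past 7:00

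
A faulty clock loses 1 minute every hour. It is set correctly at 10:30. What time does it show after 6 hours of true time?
For every 60 true minutes, the faulty clock advances 60 - 1 = 59 minutes.
True elapsed: 6 hours = 360 minutes.
Faulty clock advances: 360 x 59/60 = 354 minutes (drift: 6 minutes behind).
Shown time: 10:30 + 354 minutes = 4:24.

Final answer: 4:24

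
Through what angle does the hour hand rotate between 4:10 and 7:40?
The hour hand moves 0.5 degrees per minute.
Time elapsed: 7:40 - 4:10 = 210 minutes
Angular displacement: 210 x 0.5 = 105 degrees

Final answer: 105 degrees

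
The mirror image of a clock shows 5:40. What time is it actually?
Reflection across the vertical (12-6) axis maps a hand at angle A degrees to (360 - A) degrees, which sends a reading of T minutes past 12:00 to (720 - T) minutes past 12:00.
Mirror reads 5:40 = 340 minutes past 12:00.
Actual time: (720 - 340) mod 720 = 380 minutes = 6:20.

Final answer: 6:20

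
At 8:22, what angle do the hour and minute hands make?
Hour hand position: 8 x 30 + 22 x 0.5 = 251 degrees
Minute hand position: 22 x 6 = 132 degrees
Difference: |251 - 132| = 119 degrees
The angle between the hands is 119 degrees

Final answer: 119 degrees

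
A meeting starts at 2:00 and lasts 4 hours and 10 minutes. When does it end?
Starting time: 2:00
Adding 10 minutes to 0 minutes: 0 + 10 = 10 minutes
Adding 4 hours: 2 + 4 = 6
Final time: 6:10

Final answer: 6:10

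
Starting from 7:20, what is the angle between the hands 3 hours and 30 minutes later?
First find the time 3 hours and 30 minutes after 7:20.
Total minutes: 7 x 60 + 20 + 3 x 60 + 30 = 650.
650 mod 720 = 650 minutes = 10:50.
Now compute the angle at 10:50:
Hour hand: 10 x 30 + 50 x 0.5 = 325 degrees
Minute hand: 50 x 6 = 300 degrees
Difference: |325 - 300| = 25 degrees
The angle is 25 degrees

Final answer: 25 degrees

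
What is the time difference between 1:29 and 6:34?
From 1:29 to 6:34:
(6 x 60 + 34) - (1 x 60 + 29) = 394 - 89 = 305 minutes
= 5 hours and 5 minutes

Final answer: 5 hours and 5 minutes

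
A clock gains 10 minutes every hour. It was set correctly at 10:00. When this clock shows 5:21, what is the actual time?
For every 60 true minutes, the faulty clock advances 70 minutes, so 1 faulty-clock minute corresponds to 60/70 true minutes.
From 10:00 to 5:21 on the faulty dial is 441 minutes.
True elapsed: 441 x 60/70 = 378 minutes = 6 hours and 18 minutes.
True time: 10:00 + 6 hours and 18 minutes = 4:18.

Final answer: 4:18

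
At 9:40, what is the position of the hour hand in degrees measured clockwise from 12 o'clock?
The hour hand moves 30 degrees per hour and 0.5 degrees per minute.
At 9:40: (9) x 30 + 40 x 0.5 = 270 + 20 = 290 degrees

Final answer: 290 degrees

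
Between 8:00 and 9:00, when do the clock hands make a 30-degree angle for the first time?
At t minutes past 8:00, the hour hand is at 30 x 8 + 0.5t degrees and the minute hand is at 6t degrees.
The smaller angle between them is 30 degrees when |30H - 5.5t| = 30 or |30H - 5.5t| = 330.
With H = 8, solve 30 x 8 - 5.5t = +/- target for each target:
  t = (30 x 8 - 30) / 5.5 = 38.18
  t = (30 x 8 + 30) / 5.5 = 49.09
  t = (30 x 8 - 330) / 5.5 = -16.36 (outside (0, 60))
  t = (30 x 8 + 330) / 5.5 = 103.64 (outside (0, 60))
Valid solutions in (0, 60): {38.18, 49.09} minutes.
The first occurrence is t = 38.18 minutes.
The hands form a 30-degree angle at 38.18 minutes past 8:00.

Final answer: 38.18 minutes past 8:00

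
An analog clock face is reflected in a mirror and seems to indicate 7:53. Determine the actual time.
Reflection across the vertical (12-6) axis maps a hand at angle A degrees to (360 - A) degrees, which sends a reading of T minutes past 12:00 to (720 - T) minutes past 12:00.
Mirror reads 7:53 = 473 minutes past 12:00.
Actual time: (720 - 473) mod 720 = 247 minutes = 4:07.

Final answer: 4:07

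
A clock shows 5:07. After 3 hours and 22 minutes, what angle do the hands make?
First find the time 3 hours and 22 minutes after 5:07.
Total minutes: 5 x 60 + 7 + 3 x 60 + 22 = 509.
509 mod 720 = 509 minutes = 8:29.
Now compute the angle at 8:29:
Hour hand: 8 x 30 + 29 x 0.5 = 254.5 degrees
Minute hand: 29 x 6 = 174 degrees
Difference: |254.5 - 174| = 80.5 degrees
The angle is 80.5 degrees

Final answer: 80.5 degrees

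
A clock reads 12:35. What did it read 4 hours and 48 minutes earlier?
Starting time: 12:35 = 35 total minutes past 12:00
Subtracting: 4 hours and 48 minutes = 288 minutes
35 - 288 = -253 (negative, add 12 hours = 720) = 467 minutes
= 7 hours and 47 minutes past 12:00 = 7:47

Final answer: 7:47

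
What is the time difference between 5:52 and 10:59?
From 5:52 to 10:59:
(10 x 60 + 59) - (5 x 60 + 52) = 659 - 352 = 307 minutes
= 5 hours and 7 minutes

Final answer: 5 hours and 7 minutes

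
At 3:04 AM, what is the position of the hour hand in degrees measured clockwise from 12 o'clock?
The hour hand moves 30 degrees per hour and 0.5 degrees per minute.
At 3:04: (3) x 30 + 4 x 0.5 = 90 + 2 = 92 degrees

Final answer: 92 degrees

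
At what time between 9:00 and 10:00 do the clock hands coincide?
The minute hand gains 5.5 degrees per minute on the hour hand.
At 9:00, the hour hand is at 270 degrees and the minute hand is at 0 degrees.
The gap is 270 degrees. Time to close: 270/5.5 = 60 x 9/11 = 49.09 minutes.
The hands overlap at 49.09 minutes past 9:00.

Final answer: 49.09 minutes past 9:00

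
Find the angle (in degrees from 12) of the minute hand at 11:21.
The minute hand moves 6 degrees per minute.
At 11:21: 21 x 6 = 126 degrees

Final answer: 126 degrees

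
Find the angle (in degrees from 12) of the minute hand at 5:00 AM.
The minute hand moves 6 degrees per minute.
At 5:00: 0 x 6 = 0 degrees

Final answer: 0 degrees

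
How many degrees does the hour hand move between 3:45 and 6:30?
The hour hand moves 0.5 degrees per minute.
Time elapsed: 6:30 - 3:45 = 165 minutes
Angular displacement: 165 x 0.5 = 82.5 degrees

Final answer: 82.5 degrees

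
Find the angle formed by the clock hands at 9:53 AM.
Hour hand position: 9 x 30 + 53 x 0.5 = 296.5 degrees
Minute hand position: 53 x 6 = 318 degrees
Difference: |296.5 - 318| = 21.5 degrees
The angle between the hands is 21.5 degrees

Final answer: 21.5 degrees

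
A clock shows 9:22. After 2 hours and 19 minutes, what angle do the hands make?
First find the time 2 hours and 19 minutes after 9:22.
Total minutes: 9 x 60 + 22 + 2 x 60 + 19 = 701.
701 mod 720 = 701 minutes = 11:41.
Now compute the angle at 11:41:
Hour hand: 11 x 30 + 41 x 0.5 = 350.5 degrees
Minute hand: 41 x 6 = 246 degrees
Difference: |350.5 - 246| = 104.5 degrees
The angle is 104.5 degrees

Final answer: 104.5 degrees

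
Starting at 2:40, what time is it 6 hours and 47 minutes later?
Starting time: 2:40
Adding 47 minutes to 40 minutes: 40 + 47 = 87 minutes = 1 hour and 27 minutes
Adding 6 hours: 2 + 6 + 1 (carry) = 9
Final time: 9:27

Final answer: 9:27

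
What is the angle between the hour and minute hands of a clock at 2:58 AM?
Hour hand position: 2 x 30 + 58 x 0.5 = 89 degrees
Minute hand position: 58 x 6 = 348 degrees
Difference: |89 - 348| = 259 degrees
Since 259 > 180, the smaller angle is 360 - 259 = 101 degrees

Final answer: 101 degrees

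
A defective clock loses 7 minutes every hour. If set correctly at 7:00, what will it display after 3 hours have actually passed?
For every 60 true minutes, the faulty clock advances 60 - 7 = 53 minutes.
True elapsed: 3 hours = 180 minutes.
Faulty clock advances: 180 x 53/60 = 159 minutes (drift: 21 minutes behind).
Shown time: 7:00 + 159 minutes = 9:39.

Final answer: 9:39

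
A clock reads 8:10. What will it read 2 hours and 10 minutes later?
Starting time: 8:10
Adding 10 minutes to 10 minutes: 10 + 10 = 20 minutes
Adding 2 hours: 8 + 2 = 10
Final time: 10:20

Final answer: 10:20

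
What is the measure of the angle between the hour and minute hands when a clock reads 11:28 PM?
Hour hand position: 11 x 30 + 28 x 0.5 = 344 degrees
Minute hand position: 28 x 6 = 168 degrees
Difference: |344 - 168| = 176 degrees
The angle between the hands is 176 degrees

Final answer: 176 degrees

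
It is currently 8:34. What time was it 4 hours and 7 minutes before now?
Starting time: 8:34 = 514 total minutes past 12:00
Subtracting: 4 hours and 7 minutes = 247 minutes
514 - 247 = 267 minutes
= 4 hours and 27 minutes past 12:00 = 4:27

Final answer: 4:27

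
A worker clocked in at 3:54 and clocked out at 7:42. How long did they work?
From 3:54 to 7:42:
(7 x 60 + 42) - (3 x 60 + 54) = 462 - 234 = 228 minutes
= 3 hours and 48 minutes

Final answer: 3 hours and 48 minutes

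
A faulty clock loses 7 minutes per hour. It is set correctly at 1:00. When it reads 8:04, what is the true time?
For every 60 true minutes, the faulty clock advances 53 minutes, so 1 faulty-clock minute corresponds to 60/53 true minutes.
From 1:00 to 8:04 on the faulty dial is 424 minutes.
True elapsed: 424 x 60/53 = 480 minutes = 8 hours.
True time: 1:00 + 8 hours = 9:00.

Final answer: 9:00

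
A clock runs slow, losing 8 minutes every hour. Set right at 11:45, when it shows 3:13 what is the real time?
For every 60 true minutes, the faulty clock advances 52 minutes, so 1 faulty-clock minute corresponds to 60/52 true minutes.
From 11:45 to 3:13 on the faulty dial is 208 minutes.
True elapsed: 208 x 60/52 = 240 minutes = 4 hours.
True time: 11:45 + 4 hours = 3:45.

Final answer: 3:45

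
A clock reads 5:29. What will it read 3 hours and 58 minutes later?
Starting time: 5:29
Adding 58 minutes to 29 minutes: 29 + 58 = 87 minutes = 1 hour and 27 minutes
Adding 3 hours: 5 + 3 + 1 (carry) = 9
Final time: 9:27

Final answer: 9:27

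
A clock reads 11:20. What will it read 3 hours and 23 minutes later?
Starting time: 11:20
Adding 23 minutes to 20 minutes: 20 + 23 = 43 minutes
Adding 3 hours: 11 + 3 = 14 - 12 = 2
Final time: 2:43

Final answer: 2:43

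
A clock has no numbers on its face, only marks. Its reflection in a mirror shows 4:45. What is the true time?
Reflection across the vertical (12-6) axis maps a hand at angle A degrees to (360 - A) degrees, which sends a reading of T minutes past 12:00 to (720 - T) minutes past 12:00.
Mirror reads 4:45 = 285 minutes past 12:00.
Actual time: (720 - 285) mod 720 = 435 minutes = 7:15.

Final answer: 7:15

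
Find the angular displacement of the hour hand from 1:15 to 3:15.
The hour hand moves 0.5 degrees per minute.
Time elapsed: 3:15 - 1:15 = 120 minutes
Angular displacement: 120 x 0.5 = 60 degrees

Final answer: 60 degrees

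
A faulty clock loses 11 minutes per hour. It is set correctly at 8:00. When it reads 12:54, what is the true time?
For every 60 true minutes, the faulty clock advances 49 minutes, so 1 faulty-clock minute corresponds to 60/49 true minutes.
From 8:00 to 12:54 on the faulty dial is 294 minutes.
True elapsed: 294 x 60/49 = 360 minutes = 6 hours.
True time: 8:00 + 6 hours = 2:00.

Final answer: 2:00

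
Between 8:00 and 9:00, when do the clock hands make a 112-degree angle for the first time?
At t minutes past 8:00, the hour hand is at 30 x 8 + 0.5t degrees and the minute hand is at 6t degrees.
The smaller angle between them is 112 degrees when |30H - 5.5t| = 112 or |30H - 5.5t| = 248.
With H = 8, solve 30 x 8 - 5.5t = +/- target for each target:
  t = (30 x 8 - 112) / 5.5 = 23.27
  t = (30 x 8 + 112) / 5.5 = 64 (outside (0, 60))
  t = (30 x 8 - 248) / 5.5 = -1.45 (outside (0, 60))
  t = (30 x 8 + 248) / 5.5 = 88.73 (outside (0, 60))
Valid solutions in (0, 60): {23.27} minutes.
The first occurrence is t = 23.27 minutes.
The hands form a 112-degree angle at 23.27 minutes past 8:00.

Final answer: 23.27 minutes past 8:00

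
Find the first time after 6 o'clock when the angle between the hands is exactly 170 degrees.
At t minutes past 6:00, the hour hand is at 30 x 6 + 0.5t degrees and the minute hand is at 6t degrees.
The smaller angle between them is 170 degrees when |30H - 5.5t| = 170 or |30H - 5.5t| = 190.
With H = 6, solve 30 x 6 - 5.5t = +/- target for each target:
  t = (30 x 6 - 170) / 5.5 = 1.82
  t = (30 x 6 + 170) / 5.5 = 63.64 (outside (0, 60))
  t = (30 x 6 - 190) / 5.5 = -1.82 (outside (0, 60))
  t = (30 x 6 + 190) / 5.5 = 67.27 (outside (0, 60))
Valid solutions in (0, 60): {1.82} minutes.
The first occurrence is t = 1.82 minutes.
The hands form a 170-degree angle at 1.82 minutes past 6:00.

Final answer: 1.82 minutes past 6:00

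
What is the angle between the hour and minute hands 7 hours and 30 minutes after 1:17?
First find the time 7 hours and 30 minutes after 1:17.
Total minutes: 1 x 60 + 17 + 7 x 60 + 30 = 527.
527 mod 720 = 527 minutes = 8:47.
Now compute the angle at 8:47:
Hour hand: 8 x 30 + 47 x 0.5 = 263.5 degrees
Minute hand: 47 x 6 = 282 degrees
Difference: |263.5 - 282| = 18.5 degrees
The angle is 18.5 degrees

Final answer: 18.5 degrees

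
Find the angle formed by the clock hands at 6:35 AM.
Hour hand position: 6 x 30 + 35 x 0.5 = 197.5 degrees
Minute hand position: 35 x 6 = 210 degrees
Difference: |197.5 - 210| = 12.5 degrees
The angle between the hands is 12.5 degrees

Final answer: 12.5 degrees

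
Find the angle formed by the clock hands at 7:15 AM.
Hour hand position: 7 x 30 + 15 x 0.5 = 217.5 degrees
Minute hand position: 15 x 6 = 90 degrees
Difference: |217.5 - 90| = 127.5 degrees
The angle between the hands is 127.5 degrees

Final answer: 127.5 degrees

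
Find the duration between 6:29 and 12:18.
From 6:29 to 12:18:
(12 x 60 + 18) - (6 x 60 + 29) = 738 - 389 = 349 minutes
= 5 hours and 49 minutes

Final answer: 5 hours and 49 minutes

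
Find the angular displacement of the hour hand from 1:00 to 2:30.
The hour hand moves 0.5 degrees per minute.
Time elapsed: 2:30 - 1:00 = 90 minutes
Angular displacement: 90 x 0.5 = 45 degrees

Final answer: 45 degrees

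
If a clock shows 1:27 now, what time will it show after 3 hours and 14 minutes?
Starting time: 1:27
Adding 14 minutes to 27 minutes: 27 + 14 = 41 minutes
Adding 3 hours: 1 + 3 = 4
Final time: 4:41

Final answer: 4:41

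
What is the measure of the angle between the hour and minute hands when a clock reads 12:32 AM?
Hour hand position: 0 x 30 + 32 x 0.5 = 16 degrees
Minute hand position: 32 x 6 = 192 degrees
Difference: |16 - 192| = 176 degrees
The angle between the hands is 176 degrees

Final answer: 176 degrees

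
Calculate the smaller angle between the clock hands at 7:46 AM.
Hour hand position: 7 x 30 + 46 x 0.5 = 233 degrees
Minute hand position: 46 x 6 = 276 degrees
Difference: |233 - 276| = 43 degrees
The angle between the hands is 43 degrees

Final answer: 43 degrees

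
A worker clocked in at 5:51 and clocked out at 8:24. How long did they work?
From 5:51 to 8:24:
(8 x 60 + 24) - (5 x 60 + 51) = 504 - 351 = 153 minutes
= 2 hours and 33 minutes

Final answer: 2 hours and 33 minutes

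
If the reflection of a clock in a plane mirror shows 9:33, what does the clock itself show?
Reflection across the vertical (12-6) axis maps a hand at angle A degrees to (360 - A) degrees, which sends a reading of T minutes past 12:00 to (720 - T) minutes past 12:00.
Mirror reads 9:33 = 573 minutes past 12:00.
Actual time: (720 - 573) mod 720 = 147 minutes = 2:27.

Final answer: 2:27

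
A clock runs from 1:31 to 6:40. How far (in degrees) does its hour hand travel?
The hour hand moves 0.5 degrees per minute.
Time elapsed: 6:40 - 1:31 = 309 minutes
Angular displacement: 309 x 0.5 = 154.5 degrees

Final answer: 154.5 degrees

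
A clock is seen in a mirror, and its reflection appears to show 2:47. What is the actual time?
Reflection across the vertical (12-6) axis maps a hand at angle A degrees to (360 - A) degrees, which sends a reading of T minutes past 12:00 to (720 - T) minutes past 12:00.
Mirror reads 2:47 = 167 minutes past 12:00.
Actual time: (720 - 167) mod 720 = 553 minutes = 9:13.

Final answer: 9:13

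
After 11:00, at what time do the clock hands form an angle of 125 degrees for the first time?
At t minutes past 11:00, the hour hand is at 30 x 11 + 0.5t degrees and the minute hand is at 6t degrees.
The smaller angle between them is 125 degrees when |30H - 5.5t| = 125 or |30H - 5.5t| = 235.
With H = 11, solve 30 x 11 - 5.5t = +/- target for each target:
  t = (30 x 11 - 125) / 5.5 = 37.27
  t = (30 x 11 + 125) / 5.5 = 82.73 (outside (0, 60))
  t = (30 x 11 - 235) / 5.5 = 17.27
  t = (30 x 11 + 235) / 5.5 = 102.73 (outside (0, 60))
Valid solutions in (0, 60): {17.27, 37.27} minutes.
The first occurrence is t = 17.27 minutes.
The hands form a 125-degree angle at 17.27 minutes past 11:00.

Final answer: 17.27 minutes past 11:00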